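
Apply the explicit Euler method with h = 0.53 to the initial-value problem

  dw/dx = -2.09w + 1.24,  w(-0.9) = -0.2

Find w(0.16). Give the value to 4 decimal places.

0.5841

Euler: w_{n+1} = w_n + h·f(x_n, w_n).
x=-0.900000, w=-0.200000: f=1.658000 → w ← -0.200000 + 0.53·1.658000 = 0.678740
x=-0.370000, w=0.678740: f=-0.178567 → w ← 0.678740 + 0.53·(-0.178567) = 0.584100
w(0.16) ≈ 0.5841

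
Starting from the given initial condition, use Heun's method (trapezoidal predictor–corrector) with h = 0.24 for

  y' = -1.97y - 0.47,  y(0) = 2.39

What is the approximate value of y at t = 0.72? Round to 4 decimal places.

0.4472

Heun: k1 = f(t_n, y_n); k2 = f(t_n + h, y_n + h·k1); y_{n+1} = y_n + (h/2)·(k1 + k2).
t=0.000000, y=2.390000:
  k1 = f(0.000000, 2.390000) = -5.178300
  k2 = f(0.240000, 1.147208) = -2.730000
  y ← 2.390000 + (0.24/2)·(-5.178300 + (-2.730000)) = 1.441004
t=0.240000, y=1.441004:
  k1 = f(0.240000, 1.441004) = -3.308778
  k2 = f(0.480000, 0.646897) = -1.744388
  y ← 1.441004 + (0.24/2)·(-3.308778 + (-1.744388)) = 0.834624
t=0.480000, y=0.834624:
  k1 = f(0.480000, 0.834624) = -2.114210
  k2 = f(0.720000, 0.327214) = -1.114611
  y ← 0.834624 + (0.24/2)·(-2.114210 + (-1.114611)) = 0.447166
y(0.72) ≈ 0.4472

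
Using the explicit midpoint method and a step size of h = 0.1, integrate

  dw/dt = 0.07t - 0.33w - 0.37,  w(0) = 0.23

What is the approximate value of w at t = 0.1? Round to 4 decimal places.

Midpoint: k1 = f(t_n, w_n); k2 = f(t_n + h/2, w_n + (h/2)·k1); w_{n+1} = w_n + h·k2.
t=0.000000, w=0.230000:
  k1 = f(0.000000, 0.230000) = -0.445900
  k2 = f(0.050000, 0.207705) = -0.435043
  w ← 0.230000 + 0.1·(-0.435043) = 0.186496
w(0.1) ≈ 0.1865

0.1865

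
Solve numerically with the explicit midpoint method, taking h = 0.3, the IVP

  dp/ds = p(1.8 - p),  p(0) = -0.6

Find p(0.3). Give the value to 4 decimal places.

-1.2404

Midpoint: k1 = f(s_n, p_n); k2 = f(s_n + h/2, p_n + (h/2)·k1); p_{n+1} = p_n + h·k2.
s=0.000000, p=-0.600000:
  k1 = f(0.000000, -0.600000) = -1.440000
  k2 = f(0.150000, -0.816000) = -2.134656
  p ← -0.600000 + 0.3·(-2.134656) = -1.240397
p(0.3) ≈ -1.2404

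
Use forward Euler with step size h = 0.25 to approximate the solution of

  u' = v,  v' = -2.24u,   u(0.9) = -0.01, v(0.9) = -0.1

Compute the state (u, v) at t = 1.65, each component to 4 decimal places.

Euler on (u,v): u_{n+1} = u_n + h·u', v_{n+1} = v_n + h·v'.
0.900000: (-0.010000, -0.100000); f=(-0.100000, 0.022400) → (-0.035000, -0.094400)
1.150000: (-0.035000, -0.094400); f=(-0.094400, 0.078400) → (-0.058600, -0.074800)
1.400000: (-0.058600, -0.074800); f=(-0.074800, 0.131264) → (-0.077300, -0.041984)
(u(1.65), v(1.65)) ≈ (-0.0773, -0.0420)

-0.0773, -0.0420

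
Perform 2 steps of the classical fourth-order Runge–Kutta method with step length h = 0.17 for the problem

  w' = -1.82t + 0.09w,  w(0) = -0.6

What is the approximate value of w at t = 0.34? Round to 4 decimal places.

RK4: k1 = f(t_n, w_n); k2 = f(t_n + h/2, w_n + (h/2)·k1); k3 = f(t_n + h/2, w_n + (h/2)·k2); k4 = f(t_n + h, w_n + h·k3); w_{n+1} = w_n + (h/6)·(k1 + 2k2 + 2k3 + k4).
t=0.000000, w=-0.600000:
  k1 = f(0.000000, -0.600000) = -0.054000
  k2 = f(0.085000, -0.604590) = -0.209113
  k3 = f(0.085000, -0.617775) = -0.210300
  k4 = f(0.170000, -0.635751) = -0.366618
  w ← -0.600000 + (0.17/6)·(k1 + 2k2 + 2k3 + k4) = -0.635684
t=0.170000, w=-0.635684:
  k1 = f(0.170000, -0.635684) = -0.366612
  k2 = f(0.255000, -0.666846) = -0.524116
  k3 = f(0.255000, -0.680234) = -0.525321
  k4 = f(0.340000, -0.724989) = -0.684049
  w ← -0.635684 + (0.17/6)·(k1 + 2k2 + 2k3 + k4) = -0.724921
w(0.34) ≈ -0.7249

-0.7249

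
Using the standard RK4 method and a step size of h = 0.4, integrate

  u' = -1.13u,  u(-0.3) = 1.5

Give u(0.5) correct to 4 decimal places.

0.6077

RK4: k1 = f(x_n, u_n); k2 = f(x_n + h/2, u_n + (h/2)·k1); k3 = f(x_n + h/2, u_n + (h/2)·k2); k4 = f(x_n + h, u_n + h·k3); u_{n+1} = u_n + (h/6)·(k1 + 2k2 + 2k3 + k4).
x=-0.300000, u=1.500000:
  k1 = f(-0.300000, 1.500000) = -1.695000
  k2 = f(-0.100000, 1.161000) = -1.311930
  k3 = f(-0.100000, 1.237614) = -1.398504
  k4 = f(0.100000, 0.940598) = -1.062876
  u ← 1.500000 + (0.4/6)·(k1 + 2k2 + 2k3 + k4) = 0.954750
x=0.100000, u=0.954750:
  k1 = f(0.100000, 0.954750) = -1.078868
  k2 = f(0.300000, 0.738977) = -0.835044
  k3 = f(0.300000, 0.787742) = -0.890148
  k4 = f(0.500000, 0.598691) = -0.676521
  u ← 0.954750 + (0.4/6)·(k1 + 2k2 + 2k3 + k4) = 0.607699
u(0.5) ≈ 0.6077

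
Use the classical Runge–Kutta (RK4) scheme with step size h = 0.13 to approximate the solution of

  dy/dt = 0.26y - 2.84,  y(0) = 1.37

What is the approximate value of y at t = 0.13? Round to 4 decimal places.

RK4: k1 = f(t_n, y_n); k2 = f(t_n + h/2, y_n + (h/2)·k1); k3 = f(t_n + h/2, y_n + (h/2)·k2); k4 = f(t_n + h, y_n + h·k3); y_{n+1} = y_n + (h/6)·(k1 + 2k2 + 2k3 + k4).
t=0.000000, y=1.370000:
  k1 = f(0.000000, 1.370000) = -2.483800
  k2 = f(0.065000, 1.208553) = -2.525776
  k3 = f(0.065000, 1.205825) = -2.526486
  k4 = f(0.130000, 1.041557) = -2.569195
  y ← 1.370000 + (0.13/6)·(k1 + 2k2 + 2k3 + k4) = 1.041587
y(0.13) ≈ 1.0416

1.0416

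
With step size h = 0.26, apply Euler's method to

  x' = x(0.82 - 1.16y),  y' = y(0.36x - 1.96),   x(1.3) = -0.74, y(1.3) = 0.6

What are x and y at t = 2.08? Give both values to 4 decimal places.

-1.0259, 0.0433

Euler on (x,y): x_{n+1} = x_n + h·x', y_{n+1} = y_n + h·y'.
1.300000: (-0.740000, 0.600000); f=(-0.091760, -1.335840) → (-0.763858, 0.252682)
1.560000: (-0.763858, 0.252682); f=(-0.402468, -0.564741) → (-0.868499, 0.105849)
1.820000: (-0.868499, 0.105849); f=(-0.605531, -0.240559) → (-1.025937, 0.043304)
(x(2.08), y(2.08)) ≈ (-1.0259, 0.0433)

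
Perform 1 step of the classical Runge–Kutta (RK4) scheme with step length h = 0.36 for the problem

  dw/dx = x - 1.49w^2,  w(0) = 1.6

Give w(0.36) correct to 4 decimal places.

0.8997

RK4: k1 = f(x_n, w_n); k2 = f(x_n + h/2, w_n + (h/2)·k1); k3 = f(x_n + h/2, w_n + (h/2)·k2); k4 = f(x_n + h, w_n + h·k3); w_{n+1} = w_n + (h/6)·(k1 + 2k2 + 2k3 + k4).
x=0.000000, w=1.600000:
  k1 = f(0.000000, 1.600000) = -3.814400
  k2 = f(0.180000, 0.913408) = -1.063128
  k3 = f(0.180000, 1.408637) = -2.776544
  k4 = f(0.360000, 0.600444) = -0.177194
  w ← 1.600000 + (0.36/6)·(k1 + 2k2 + 2k3 + k4) = 0.899744
w(0.36) ≈ 0.8997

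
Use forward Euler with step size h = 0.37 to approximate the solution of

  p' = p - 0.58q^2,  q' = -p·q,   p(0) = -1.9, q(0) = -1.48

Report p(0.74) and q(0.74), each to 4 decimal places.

Euler on (p,q): p_{n+1} = p_n + h·p', q_{n+1} = q_n + h·q'.
0.000000: (-1.900000, -1.480000); f=(-3.170432, -2.812000) → (-3.073060, -2.520440)
0.370000: (-3.073060, -2.520440); f=(-6.757578, -7.745463) → (-5.573364, -5.386261)
(p(0.74), q(0.74)) ≈ (-5.5734, -5.3863)

-5.5734, -5.3863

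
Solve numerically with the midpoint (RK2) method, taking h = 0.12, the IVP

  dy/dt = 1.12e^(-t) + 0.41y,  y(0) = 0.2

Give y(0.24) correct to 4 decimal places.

0.4723

Midpoint: k1 = f(t_n, y_n); k2 = f(t_n + h/2, y_n + (h/2)·k1); y_{n+1} = y_n + h·k2.
t=0.000000, y=0.200000:
  k1 = f(0.000000, 0.200000) = 1.202000
  k2 = f(0.060000, 0.272120) = 1.166345
  y ← 0.200000 + 0.12·1.166345 = 0.339961
t=0.120000, y=0.339961:
  k1 = f(0.120000, 0.339961) = 1.132735
  k2 = f(0.180000, 0.407926) = 1.102752
  y ← 0.339961 + 0.12·1.102752 = 0.472292
y(0.24) ≈ 0.4723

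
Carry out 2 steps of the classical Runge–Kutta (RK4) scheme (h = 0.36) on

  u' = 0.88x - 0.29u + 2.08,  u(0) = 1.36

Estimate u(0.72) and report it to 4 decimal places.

2.6683

RK4: k1 = f(x_n, u_n); k2 = f(x_n + h/2, u_n + (h/2)·k1); k3 = f(x_n + h/2, u_n + (h/2)·k2); k4 = f(x_n + h, u_n + h·k3); u_{n+1} = u_n + (h/6)·(k1 + 2k2 + 2k3 + k4).
x=0.000000, u=1.360000:
  k1 = f(0.000000, 1.360000) = 1.685600
  k2 = f(0.180000, 1.663408) = 1.756012
  k3 = f(0.180000, 1.676082) = 1.752336
  k4 = f(0.360000, 1.990841) = 1.819456
  u ← 1.360000 + (0.36/6)·(k1 + 2k2 + 2k3 + k4) = 1.991305
x=0.360000, u=1.991305:
  k1 = f(0.360000, 1.991305) = 1.819322
  k2 = f(0.540000, 2.318783) = 1.882753
  k3 = f(0.540000, 2.330201) = 1.879442
  k4 = f(0.720000, 2.667904) = 1.939908
  u ← 1.991305 + (0.36/6)·(k1 + 2k2 + 2k3 + k4) = 2.668322
u(0.72) ≈ 2.6683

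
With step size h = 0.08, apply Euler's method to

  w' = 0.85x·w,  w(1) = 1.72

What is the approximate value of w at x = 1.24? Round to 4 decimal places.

Euler: w_{n+1} = w_n + h·f(x_n, w_n).
x=1.000000, w=1.720000: f=1.462000 → w ← 1.720000 + 0.08·1.462000 = 1.836960
x=1.080000, w=1.836960: f=1.686329 → w ← 1.836960 + 0.08·1.686329 = 1.971866
x=1.160000, w=1.971866: f=1.944260 → w ← 1.971866 + 0.08·1.944260 = 2.127407
w(1.24) ≈ 2.1274

2.1274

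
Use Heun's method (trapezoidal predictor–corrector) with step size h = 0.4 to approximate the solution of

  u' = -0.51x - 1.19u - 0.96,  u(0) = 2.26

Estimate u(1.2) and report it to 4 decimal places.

Heun: k1 = f(x_n, u_n); k2 = f(x_n + h, u_n + h·k1); u_{n+1} = u_n + (h/2)·(k1 + k2).
x=0.000000, u=2.260000:
  k1 = f(0.000000, 2.260000) = -3.649400
  k2 = f(0.400000, 0.800240) = -2.116286
  u ← 2.260000 + (0.4/2)·(-3.649400 + (-2.116286)) = 1.106863
x=0.400000, u=1.106863:
  k1 = f(0.400000, 1.106863) = -2.481167
  k2 = f(0.800000, 0.114396) = -1.504131
  u ← 1.106863 + (0.4/2)·(-2.481167 + (-1.504131)) = 0.309803
x=0.800000, u=0.309803:
  k1 = f(0.800000, 0.309803) = -1.736666
  k2 = f(1.200000, -0.384863) = -1.114013
  u ← 0.309803 + (0.4/2)·(-1.736666 + (-1.114013)) = -0.260333
u(1.2) ≈ -0.2603

-0.2603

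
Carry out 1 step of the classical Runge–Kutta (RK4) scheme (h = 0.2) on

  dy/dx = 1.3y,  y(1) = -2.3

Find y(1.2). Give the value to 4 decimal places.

RK4: k1 = f(x_n, y_n); k2 = f(x_n + h/2, y_n + (h/2)·k1); k3 = f(x_n + h/2, y_n + (h/2)·k2); k4 = f(x_n + h, y_n + h·k3); y_{n+1} = y_n + (h/6)·(k1 + 2k2 + 2k3 + k4).
x=1.000000, y=-2.300000:
  k1 = f(1.000000, -2.300000) = -2.990000
  k2 = f(1.100000, -2.599000) = -3.378700
  k3 = f(1.100000, -2.637870) = -3.429231
  k4 = f(1.200000, -2.985846) = -3.881600
  y ← -2.300000 + (0.2/6)·(k1 + 2k2 + 2k3 + k4) = -2.982915
y(1.2) ≈ -2.9829

-2.9829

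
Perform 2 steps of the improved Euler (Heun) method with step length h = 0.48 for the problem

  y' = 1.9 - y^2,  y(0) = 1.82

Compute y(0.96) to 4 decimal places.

Heun: k1 = f(x_n, y_n); k2 = f(x_n + h, y_n + h·k1); y_{n+1} = y_n + (h/2)·(k1 + k2).
x=0.000000, y=1.820000:
  k1 = f(0.000000, 1.820000) = -1.412400
  k2 = f(0.480000, 1.142048) = 0.595726
  y ← 1.820000 + (0.48/2)·(-1.412400 + 0.595726) = 1.623998
x=0.480000, y=1.623998:
  k1 = f(0.480000, 1.623998) = -0.737371
  k2 = f(0.960000, 1.270060) = 0.286946
  y ← 1.623998 + (0.48/2)·(-0.737371 + 0.286946) = 1.515897
y(0.96) ≈ 1.5159

1.5159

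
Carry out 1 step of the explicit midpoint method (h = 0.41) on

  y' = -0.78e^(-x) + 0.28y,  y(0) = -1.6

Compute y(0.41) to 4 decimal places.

Midpoint: k1 = f(x_n, y_n); k2 = f(x_n + h/2, y_n + (h/2)·k1); y_{n+1} = y_n + h·k2.
x=0.000000, y=-1.600000:
  k1 = f(0.000000, -1.600000) = -1.228000
  k2 = f(0.205000, -1.851740) = -1.153912
  y ← -1.600000 + 0.41·(-1.153912) = -2.073104
y(0.41) ≈ -2.0731

-2.0731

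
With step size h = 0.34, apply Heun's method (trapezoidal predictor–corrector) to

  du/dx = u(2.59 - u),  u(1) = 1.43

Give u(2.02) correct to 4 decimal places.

Heun: k1 = f(x_n, u_n); k2 = f(x_n + h, u_n + h·k1); u_{n+1} = u_n + (h/2)·(k1 + k2).
x=1.000000, u=1.430000:
  k1 = f(1.000000, 1.430000) = 1.658800
  k2 = f(1.340000, 1.993992) = 1.188435
  u ← 1.430000 + (0.34/2)·(1.658800 + 1.188435) = 1.914030
x=1.340000, u=1.914030:
  k1 = f(1.340000, 1.914030) = 1.293827
  k2 = f(1.680000, 2.353931) = 0.555690
  u ← 1.914030 + (0.34/2)·(1.293827 + 0.555690) = 2.228448
x=1.680000, u=2.228448:
  k1 = f(1.680000, 2.228448) = 0.805700
  k2 = f(2.020000, 2.502386) = 0.219244
  u ← 2.228448 + (0.34/2)·(0.805700 + 0.219244) = 2.402688
u(2.02) ≈ 2.4027

2.4027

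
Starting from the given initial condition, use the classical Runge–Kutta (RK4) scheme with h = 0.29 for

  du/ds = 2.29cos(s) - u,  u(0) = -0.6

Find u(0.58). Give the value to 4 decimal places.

0.6081

RK4: k1 = f(s_n, u_n); k2 = f(s_n + h/2, u_n + (h/2)·k1); k3 = f(s_n + h/2, u_n + (h/2)·k2); k4 = f(s_n + h, u_n + h·k3); u_{n+1} = u_n + (h/6)·(k1 + 2k2 + 2k3 + k4).
s=0.000000, u=-0.600000:
  k1 = f(0.000000, -0.600000) = 2.890000
  k2 = f(0.145000, -0.180950) = 2.446919
  k3 = f(0.145000, -0.245197) = 2.511165
  k4 = f(0.290000, 0.128238) = 2.066141
  u ← -0.600000 + (0.29/6)·(k1 + 2k2 + 2k3 + k4) = 0.118828
s=0.290000, u=0.118828:
  k1 = f(0.290000, 0.118828) = 2.075550
  k2 = f(0.435000, 0.419783) = 1.656949
  k3 = f(0.435000, 0.359086) = 1.717647
  k4 = f(0.580000, 0.616946) = 1.298554
  u ← 0.118828 + (0.29/6)·(k1 + 2k2 + 2k3 + k4) = 0.608121
u(0.58) ≈ 0.6081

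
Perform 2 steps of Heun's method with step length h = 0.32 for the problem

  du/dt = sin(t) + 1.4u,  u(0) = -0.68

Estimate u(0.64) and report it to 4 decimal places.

Heun: k1 = f(t_n, u_n); k2 = f(t_n + h, u_n + h·k1); u_{n+1} = u_n + (h/2)·(k1 + k2).
t=0.000000, u=-0.680000:
  k1 = f(0.000000, -0.680000) = -0.952000
  k2 = f(0.320000, -0.984640) = -1.063929
  u ← -0.680000 + (0.32/2)·(-0.952000 + (-1.063929)) = -1.002549
t=0.320000, u=-1.002549:
  k1 = f(0.320000, -1.002549) = -1.089002
  k2 = f(0.640000, -1.351029) = -1.294245
  u ← -1.002549 + (0.32/2)·(-1.089002 + (-1.294245)) = -1.383868
u(0.64) ≈ -1.3839

-1.3839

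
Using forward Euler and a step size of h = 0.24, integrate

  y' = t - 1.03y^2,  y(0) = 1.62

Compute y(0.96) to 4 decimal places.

Euler: y_{n+1} = y_n + h·f(t_n, y_n).
t=0.000000, y=1.620000: f=-2.703132 → y ← 1.620000 + 0.24·(-2.703132) = 0.971248
t=0.240000, y=0.971248: f=-0.731623 → y ← 0.971248 + 0.24·(-0.731623) = 0.795659
t=0.480000, y=0.795659: f=-0.172065 → y ← 0.795659 + 0.24·(-0.172065) = 0.754363
t=0.720000, y=0.754363: f=0.133864 → y ← 0.754363 + 0.24·0.133864 = 0.786491
y(0.96) ≈ 0.7865

0.7865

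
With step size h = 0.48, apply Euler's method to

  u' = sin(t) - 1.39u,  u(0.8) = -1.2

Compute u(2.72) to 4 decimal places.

0.5823

Euler: u_{n+1} = u_n + h·f(t_n, u_n).
t=0.800000, u=-1.200000: f=2.385356 → u ← -1.200000 + 0.48·2.385356 = -0.055029
t=1.280000, u=-0.055029: f=1.034506 → u ← -0.055029 + 0.48·1.034506 = 0.441534
t=1.760000, u=0.441534: f=0.368422 → u ← 0.441534 + 0.48·0.368422 = 0.618377
t=2.240000, u=0.618377: f=-0.075228 → u ← 0.618377 + 0.48·(-0.075228) = 0.582267
u(2.72) ≈ 0.5823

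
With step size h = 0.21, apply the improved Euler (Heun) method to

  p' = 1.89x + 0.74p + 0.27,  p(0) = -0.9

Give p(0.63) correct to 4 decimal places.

-0.7848

Heun: k1 = f(x_n, p_n); k2 = f(x_n + h, p_n + h·k1); p_{n+1} = p_n + (h/2)·(k1 + k2).
x=0.000000, p=-0.900000:
  k1 = f(0.000000, -0.900000) = -0.396000
  k2 = f(0.210000, -0.983160) = -0.060638
  p ← -0.900000 + (0.21/2)·(-0.396000 + (-0.060638)) = -0.947947
x=0.210000, p=-0.947947:
  k1 = f(0.210000, -0.947947) = -0.034581
  k2 = f(0.420000, -0.955209) = 0.356945
  p ← -0.947947 + (0.21/2)·(-0.034581 + 0.356945) = -0.914099
x=0.420000, p=-0.914099:
  k1 = f(0.420000, -0.914099) = 0.387367
  k2 = f(0.630000, -0.832752) = 0.844464
  p ← -0.914099 + (0.21/2)·(0.387367 + 0.844464) = -0.784757
p(0.63) ≈ -0.7848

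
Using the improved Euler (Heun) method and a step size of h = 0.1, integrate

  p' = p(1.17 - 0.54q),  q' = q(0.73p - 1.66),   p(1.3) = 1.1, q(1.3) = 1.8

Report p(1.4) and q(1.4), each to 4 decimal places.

1.1267, 1.6537

Heun on (p,q): k1 = f(t_n, state_n); k2 = f(t_n + h, state_n + h·k1); state_{n+1} = state_n + (h/2)·(k1 + k2).
1.300000: (1.100000, 1.800000)
  k1 = (0.217800, -1.542600)
  predictor → (1.121780, 1.645740)
  k2 = (0.315557, -1.384233)
  → (1.126668, 1.653658)
(p(1.4), q(1.4)) ≈ (1.1267, 1.6537)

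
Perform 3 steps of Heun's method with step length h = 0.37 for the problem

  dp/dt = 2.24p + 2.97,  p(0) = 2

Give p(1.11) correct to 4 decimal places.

Heun: k1 = f(t_n, p_n); k2 = f(t_n + h, p_n + h·k1); p_{n+1} = p_n + (h/2)·(k1 + k2).
t=0.000000, p=2.000000:
  k1 = f(0.000000, 2.000000) = 7.450000
  k2 = f(0.370000, 4.756500) = 13.624560
  p ← 2.000000 + (0.37/2)·(7.450000 + 13.624560) = 5.898794
t=0.370000, p=5.898794:
  k1 = f(0.370000, 5.898794) = 16.183298
  k2 = f(0.740000, 11.886614) = 29.596015
  p ← 5.898794 + (0.37/2)·(16.183298 + 29.596015) = 14.367966
t=0.740000, p=14.367966:
  k1 = f(0.740000, 14.367966) = 35.154245
  k2 = f(1.110000, 27.375037) = 64.290083
  p ← 14.367966 + (0.37/2)·(35.154245 + 64.290083) = 32.765167
p(1.11) ≈ 32.7652

32.7652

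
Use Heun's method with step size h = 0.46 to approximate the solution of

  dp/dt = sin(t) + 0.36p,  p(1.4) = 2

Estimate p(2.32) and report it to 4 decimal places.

Heun: k1 = f(t_n, p_n); k2 = f(t_n + h, p_n + h·k1); p_{n+1} = p_n + (h/2)·(k1 + k2).
t=1.400000, p=2.000000:
  k1 = f(1.400000, 2.000000) = 1.705450
  k2 = f(1.860000, 2.784507) = 1.960894
  p ← 2.000000 + (0.46/2)·(1.705450 + 1.960894) = 2.843259
t=1.860000, p=2.843259:
  k1 = f(1.860000, 2.843259) = 1.982045
  k2 = f(2.320000, 3.754999) = 2.084031
  p ← 2.843259 + (0.46/2)·(1.982045 + 2.084031) = 3.778456
p(2.32) ≈ 3.7785

3.7785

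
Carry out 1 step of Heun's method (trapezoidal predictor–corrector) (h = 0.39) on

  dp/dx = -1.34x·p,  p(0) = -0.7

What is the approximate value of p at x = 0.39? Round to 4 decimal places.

-0.6287

Heun: k1 = f(x_n, p_n); k2 = f(x_n + h, p_n + h·k1); p_{n+1} = p_n + (h/2)·(k1 + k2).
x=0.000000, p=-0.700000:
  k1 = f(0.000000, -0.700000) = 0.000000
  k2 = f(0.390000, -0.700000) = 0.365820
  p ← -0.700000 + (0.39/2)·(0.000000 + 0.365820) = -0.628665
p(0.39) ≈ -0.6287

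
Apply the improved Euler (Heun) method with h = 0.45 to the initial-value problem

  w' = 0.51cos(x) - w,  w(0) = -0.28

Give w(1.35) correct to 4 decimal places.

Heun: k1 = f(x_n, w_n); k2 = f(x_n + h, w_n + h·k1); w_{n+1} = w_n + (h/2)·(k1 + k2).
x=0.000000, w=-0.280000:
  k1 = f(0.000000, -0.280000) = 0.790000
  k2 = f(0.450000, 0.075500) = 0.383728
  w ← -0.280000 + (0.45/2)·(0.790000 + 0.383728) = -0.015911
x=0.450000, w=-0.015911:
  k1 = f(0.450000, -0.015911) = 0.475139
  k2 = f(0.900000, 0.197901) = 0.119120
  w ← -0.015911 + (0.45/2)·(0.475139 + 0.119120) = 0.117797
x=0.900000, w=0.117797:
  k1 = f(0.900000, 0.117797) = 0.199224
  k2 = f(1.350000, 0.207448) = -0.095754
  w ← 0.117797 + (0.45/2)·(0.199224 + (-0.095754)) = 0.141078
w(1.35) ≈ 0.1411

0.1411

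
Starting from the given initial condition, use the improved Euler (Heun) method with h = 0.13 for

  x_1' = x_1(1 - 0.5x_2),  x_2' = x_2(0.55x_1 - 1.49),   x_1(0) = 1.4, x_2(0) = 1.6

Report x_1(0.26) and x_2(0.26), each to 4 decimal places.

1.5019, 1.3355

Heun on (x_1,x_2): k1 = f(x_n, state_n); k2 = f(x_n + h, state_n + h·k1); state_{n+1} = state_n + (h/2)·(k1 + k2).
0.000000: (1.400000, 1.600000)
  k1 = (0.280000, -1.152000)
  predictor → (1.436400, 1.450240)
  k2 = (0.394838, -1.015139)
  → (1.443864, 1.459136)
0.130000: (1.443864, 1.459136)
  k1 = (0.390467, -1.015376)
  predictor → (1.494625, 1.327137)
  k2 = (0.502839, -0.886469)
  → (1.501929, 1.335516)
(x_1(0.26), x_2(0.26)) ≈ (1.5019, 1.3355)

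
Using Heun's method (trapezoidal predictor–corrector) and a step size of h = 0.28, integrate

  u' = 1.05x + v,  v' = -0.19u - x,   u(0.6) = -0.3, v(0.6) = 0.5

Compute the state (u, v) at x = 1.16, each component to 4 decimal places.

Heun on (u,v): k1 = f(x_n, state_n); k2 = f(x_n + h, state_n + h·k1); state_{n+1} = state_n + (h/2)·(k1 + k2).
0.600000: (-0.300000, 0.500000)
  k1 = (1.130000, -0.543000)
  predictor → (0.016400, 0.347960)
  k2 = (1.271960, -0.883116)
  → (0.036274, 0.300344)
0.880000: (0.036274, 0.300344)
  k1 = (1.224344, -0.886892)
  predictor → (0.379091, 0.052014)
  k2 = (1.270014, -1.232027)
  → (0.385484, 0.003695)
(u(1.16), v(1.16)) ≈ (0.3855, 0.0037)

0.3855, 0.0037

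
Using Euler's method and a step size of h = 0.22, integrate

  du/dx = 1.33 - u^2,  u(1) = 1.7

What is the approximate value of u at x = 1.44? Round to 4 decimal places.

Euler: u_{n+1} = u_n + h·f(x_n, u_n).
x=1.000000, u=1.700000: f=-1.560000 → u ← 1.700000 + 0.22·(-1.560000) = 1.356800
x=1.220000, u=1.356800: f=-0.510906 → u ← 1.356800 + 0.22·(-0.510906) = 1.244401
u(1.44) ≈ 1.2444

1.2444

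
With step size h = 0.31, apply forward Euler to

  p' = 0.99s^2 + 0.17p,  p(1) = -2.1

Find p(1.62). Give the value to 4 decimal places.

Euler: p_{n+1} = p_n + h·f(s_n, p_n).
s=1.000000, p=-2.100000: f=0.633000 → p ← -2.100000 + 0.31·0.633000 = -1.903770
s=1.310000, p=-1.903770: f=1.375298 → p ← -1.903770 + 0.31·1.375298 = -1.477428
p(1.62) ≈ -1.4774

-1.4774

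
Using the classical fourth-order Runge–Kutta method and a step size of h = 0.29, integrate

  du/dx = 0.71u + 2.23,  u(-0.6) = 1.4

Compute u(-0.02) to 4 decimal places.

3.7137

RK4: k1 = f(x_n, u_n); k2 = f(x_n + h/2, u_n + (h/2)·k1); k3 = f(x_n + h/2, u_n + (h/2)·k2); k4 = f(x_n + h, u_n + h·k3); u_{n+1} = u_n + (h/6)·(k1 + 2k2 + 2k3 + k4).
x=-0.600000, u=1.400000:
  k1 = f(-0.600000, 1.400000) = 3.224000
  k2 = f(-0.455000, 1.867480) = 3.555911
  k3 = f(-0.455000, 1.915607) = 3.590081
  k4 = f(-0.310000, 2.441123) = 3.963198
  u ← 1.400000 + (0.29/6)·(k1 + 2k2 + 2k3 + k4) = 2.438160
x=-0.310000, u=2.438160:
  k1 = f(-0.310000, 2.438160) = 3.961094
  k2 = f(-0.165000, 3.012519) = 4.368889
  k3 = f(-0.165000, 3.071649) = 4.410871
  k4 = f(-0.020000, 3.717313) = 4.869292
  u ← 2.438160 + (0.29/6)·(k1 + 2k2 + 2k3 + k4) = 3.713673
u(-0.02) ≈ 3.7137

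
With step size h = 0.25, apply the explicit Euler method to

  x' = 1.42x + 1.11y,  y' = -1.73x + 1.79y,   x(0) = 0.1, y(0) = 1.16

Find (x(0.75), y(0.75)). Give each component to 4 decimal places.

Euler on (x,y): x_{n+1} = x_n + h·x', y_{n+1} = y_n + h·y'.
0.000000: (0.100000, 1.160000); f=(1.429600, 1.903400) → (0.457400, 1.635850)
0.250000: (0.457400, 1.635850); f=(2.465302, 2.136869) → (1.073725, 2.170067)
0.500000: (1.073725, 2.170067); f=(3.933465, 2.026876) → (2.057092, 2.676786)
(x(0.75), y(0.75)) ≈ (2.0571, 2.6768)

2.0571, 2.6768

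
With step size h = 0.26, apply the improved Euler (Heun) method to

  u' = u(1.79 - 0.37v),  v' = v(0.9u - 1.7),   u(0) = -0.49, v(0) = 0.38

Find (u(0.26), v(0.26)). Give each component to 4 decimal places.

-0.7523, 0.2232

Heun on (u,v): k1 = f(x_n, state_n); k2 = f(x_n + h, state_n + h·k1); state_{n+1} = state_n + (h/2)·(k1 + k2).
0.000000: (-0.490000, 0.380000)
  k1 = (-0.808206, -0.813580)
  predictor → (-0.700134, 0.168469)
  k2 = (-1.209597, -0.392553)
  → (-0.752314, 0.223203)
(u(0.26), v(0.26)) ≈ (-0.7523, 0.2232)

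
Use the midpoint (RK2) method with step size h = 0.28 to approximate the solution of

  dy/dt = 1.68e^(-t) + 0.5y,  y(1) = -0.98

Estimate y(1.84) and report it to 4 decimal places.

Midpoint: k1 = f(t_n, y_n); k2 = f(t_n + h/2, y_n + (h/2)·k1); y_{n+1} = y_n + h·k2.
t=1.000000, y=-0.980000:
  k1 = f(1.000000, -0.980000) = 0.128037
  k2 = f(1.140000, -0.962075) = 0.056259
  y ← -0.980000 + 0.28·0.056259 = -0.964248
t=1.280000, y=-0.964248:
  k1 = f(1.280000, -0.964248) = -0.015021
  k2 = f(1.420000, -0.966351) = -0.077096
  y ← -0.964248 + 0.28·(-0.077096) = -0.985834
t=1.560000, y=-0.985834:
  k1 = f(1.560000, -0.985834) = -0.139889
  k2 = f(1.700000, -1.005419) = -0.195801
  y ← -0.985834 + 0.28·(-0.195801) = -1.040659
y(1.84) ≈ -1.0407

-1.0407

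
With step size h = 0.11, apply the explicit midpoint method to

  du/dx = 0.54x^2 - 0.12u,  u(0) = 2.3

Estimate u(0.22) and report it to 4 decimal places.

Midpoint: k1 = f(x_n, u_n); k2 = f(x_n + h/2, u_n + (h/2)·k1); u_{n+1} = u_n + h·k2.
x=0.000000, u=2.300000:
  k1 = f(0.000000, 2.300000) = -0.276000
  k2 = f(0.055000, 2.284820) = -0.272545
  u ← 2.300000 + 0.11·(-0.272545) = 2.270020
x=0.110000, u=2.270020:
  k1 = f(0.110000, 2.270020) = -0.265868
  k2 = f(0.165000, 2.255397) = -0.255946
  u ← 2.270020 + 0.11·(-0.255946) = 2.241866
u(0.22) ≈ 2.2419

2.2419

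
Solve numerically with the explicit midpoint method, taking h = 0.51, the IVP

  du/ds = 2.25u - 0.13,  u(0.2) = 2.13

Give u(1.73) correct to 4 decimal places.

45.8343

Midpoint: k1 = f(s_n, u_n); k2 = f(s_n + h/2, u_n + (h/2)·k1); u_{n+1} = u_n + h·k2.
s=0.200000, u=2.130000:
  k1 = f(0.200000, 2.130000) = 4.662500
  k2 = f(0.455000, 3.318937) = 7.337609
  u ← 2.130000 + 0.51·7.337609 = 5.872181
s=0.710000, u=5.872181:
  k1 = f(0.710000, 5.872181) = 13.082407
  k2 = f(0.965000, 9.208195) = 20.588438
  u ← 5.872181 + 0.51·20.588438 = 16.372284
s=1.220000, u=16.372284:
  k1 = f(1.220000, 16.372284) = 36.707639
  k2 = f(1.475000, 25.732732) = 57.768647
  u ← 16.372284 + 0.51·57.768647 = 45.834294
u(1.73) ≈ 45.8343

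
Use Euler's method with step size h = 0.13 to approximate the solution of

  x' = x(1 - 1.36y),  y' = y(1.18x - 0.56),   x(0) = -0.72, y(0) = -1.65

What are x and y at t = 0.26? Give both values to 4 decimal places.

-1.4006, -1.0379

Euler on (x,y): x_{n+1} = x_n + h·x', y_{n+1} = y_n + h·y'.
0.000000: (-0.720000, -1.650000); f=(-2.335680, 2.325840) → (-1.023638, -1.347641)
0.130000: (-1.023638, -1.347641); f=(-2.899754, 2.382485) → (-1.400606, -1.037918)
(x(0.26), y(0.26)) ≈ (-1.4006, -1.0379)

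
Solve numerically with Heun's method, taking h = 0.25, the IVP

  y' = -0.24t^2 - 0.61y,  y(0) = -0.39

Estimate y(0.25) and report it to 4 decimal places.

-0.3369

Heun: k1 = f(t_n, y_n); k2 = f(t_n + h, y_n + h·k1); y_{n+1} = y_n + (h/2)·(k1 + k2).
t=0.000000, y=-0.390000:
  k1 = f(0.000000, -0.390000) = 0.237900
  k2 = f(0.250000, -0.330525) = 0.186620
  y ← -0.390000 + (0.25/2)·(0.237900 + 0.186620) = -0.336935
y(0.25) ≈ -0.3369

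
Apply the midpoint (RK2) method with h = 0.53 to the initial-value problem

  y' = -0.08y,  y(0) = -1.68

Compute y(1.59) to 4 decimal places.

Midpoint: k1 = f(t_n, y_n); k2 = f(t_n + h/2, y_n + (h/2)·k1); y_{n+1} = y_n + h·k2.
t=0.000000, y=-1.680000:
  k1 = f(0.000000, -1.680000) = 0.134400
  k2 = f(0.265000, -1.644384) = 0.131551
  y ← -1.680000 + 0.53·0.131551 = -1.610278
t=0.530000, y=-1.610278:
  k1 = f(0.530000, -1.610278) = 0.128822
  k2 = f(0.795000, -1.576140) = 0.126091
  y ← -1.610278 + 0.53·0.126091 = -1.543450
t=1.060000, y=-1.543450:
  k1 = f(1.060000, -1.543450) = 0.123476
  k2 = f(1.325000, -1.510729) = 0.120858
  y ← -1.543450 + 0.53·0.120858 = -1.479395
y(1.59) ≈ -1.4794

-1.4794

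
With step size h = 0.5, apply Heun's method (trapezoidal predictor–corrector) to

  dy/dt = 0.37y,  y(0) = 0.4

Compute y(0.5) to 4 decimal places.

Heun: k1 = f(t_n, y_n); k2 = f(t_n + h, y_n + h·k1); y_{n+1} = y_n + (h/2)·(k1 + k2).
t=0.000000, y=0.400000:
  k1 = f(0.000000, 0.400000) = 0.148000
  k2 = f(0.500000, 0.474000) = 0.175380
  y ← 0.400000 + (0.5/2)·(0.148000 + 0.175380) = 0.480845
y(0.5) ≈ 0.4808

0.4808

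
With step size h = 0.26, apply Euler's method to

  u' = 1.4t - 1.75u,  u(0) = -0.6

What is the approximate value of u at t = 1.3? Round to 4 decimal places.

0.5760

Euler: u_{n+1} = u_n + h·f(t_n, u_n).
t=0.000000, u=-0.600000: f=1.050000 → u ← -0.600000 + 0.26·1.050000 = -0.327000
t=0.260000, u=-0.327000: f=0.936250 → u ← -0.327000 + 0.26·0.936250 = -0.083575
t=0.520000, u=-0.083575: f=0.874256 → u ← -0.083575 + 0.26·0.874256 = 0.143732
t=0.780000, u=0.143732: f=0.840470 → u ← 0.143732 + 0.26·0.840470 = 0.362254
t=1.040000, u=0.362254: f=0.822056 → u ← 0.362254 + 0.26·0.822056 = 0.575988
u(1.3) ≈ 0.5760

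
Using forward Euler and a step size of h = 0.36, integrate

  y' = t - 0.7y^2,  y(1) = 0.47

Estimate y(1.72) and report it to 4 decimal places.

1.1128

Euler: y_{n+1} = y_n + h·f(t_n, y_n).
t=1.000000, y=0.470000: f=0.845370 → y ← 0.470000 + 0.36·0.845370 = 0.774333
t=1.360000, y=0.774333: f=0.940286 → y ← 0.774333 + 0.36·0.940286 = 1.112836
y(1.72) ≈ 1.1128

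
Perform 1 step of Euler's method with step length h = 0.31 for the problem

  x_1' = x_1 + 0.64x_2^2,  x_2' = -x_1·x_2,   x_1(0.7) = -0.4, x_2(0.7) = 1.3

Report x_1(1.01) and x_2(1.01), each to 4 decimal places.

-0.1887, 1.4612

Euler on (x_1,x_2): x_1_{n+1} = x_1_n + h·x_1', x_2_{n+1} = x_2_n + h·x_2'.
0.700000: (-0.400000, 1.300000); f=(0.681600, 0.520000) → (-0.188704, 1.461200)
(x_1(1.01), x_2(1.01)) ≈ (-0.1887, 1.4612)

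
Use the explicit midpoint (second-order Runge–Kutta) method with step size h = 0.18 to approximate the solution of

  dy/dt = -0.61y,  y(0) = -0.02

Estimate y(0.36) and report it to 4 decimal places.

-0.0161

Midpoint: k1 = f(t_n, y_n); k2 = f(t_n + h/2, y_n + (h/2)·k1); y_{n+1} = y_n + h·k2.
t=0.000000, y=-0.020000:
  k1 = f(0.000000, -0.020000) = 0.012200
  k2 = f(0.090000, -0.018902) = 0.011530
  y ← -0.020000 + 0.18·0.011530 = -0.017925
t=0.180000, y=-0.017925:
  k1 = f(0.180000, -0.017925) = 0.010934
  k2 = f(0.270000, -0.016941) = 0.010334
  y ← -0.017925 + 0.18·0.010334 = -0.016064
y(0.36) ≈ -0.0161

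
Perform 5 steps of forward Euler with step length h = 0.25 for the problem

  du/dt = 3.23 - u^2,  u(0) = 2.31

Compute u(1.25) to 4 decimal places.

Euler: u_{n+1} = u_n + h·f(t_n, u_n).
t=0.000000, u=2.310000: f=-2.106100 → u ← 2.310000 + 0.25·(-2.106100) = 1.783475
t=0.250000, u=1.783475: f=0.049217 → u ← 1.783475 + 0.25·0.049217 = 1.795779
t=0.500000, u=1.795779: f=0.005177 → u ← 1.795779 + 0.25·0.005177 = 1.797073
t=0.750000, u=1.797073: f=0.000527 → u ← 1.797073 + 0.25·0.000527 = 1.797205
t=1.000000, u=1.797205: f=0.000053 → u ← 1.797205 + 0.25·0.000053 = 1.797219
u(1.25) ≈ 1.7972

1.7972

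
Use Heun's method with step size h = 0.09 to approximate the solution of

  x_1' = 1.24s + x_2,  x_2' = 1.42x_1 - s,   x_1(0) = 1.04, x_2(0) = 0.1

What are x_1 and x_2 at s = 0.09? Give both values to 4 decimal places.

1.0600, 0.2294

Heun on (x_1,x_2): k1 = f(s_n, state_n); k2 = f(s_n + h, state_n + h·k1); state_{n+1} = state_n + (h/2)·(k1 + k2).
0.000000: (1.040000, 0.100000)
  k1 = (0.100000, 1.476800)
  predictor → (1.049000, 0.232912)
  k2 = (0.344512, 1.399580)
  → (1.060003, 0.229437)
(x_1(0.09), x_2(0.09)) ≈ (1.0600, 0.2294)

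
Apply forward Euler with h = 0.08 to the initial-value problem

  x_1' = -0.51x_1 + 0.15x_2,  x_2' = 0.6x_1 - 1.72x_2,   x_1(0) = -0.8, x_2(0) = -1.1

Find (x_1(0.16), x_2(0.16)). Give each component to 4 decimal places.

-0.7606, -0.8887

Euler on (x_1,x_2): x_1_{n+1} = x_1_n + h·x_1', x_2_{n+1} = x_2_n + h·x_2'.
0.000000: (-0.800000, -1.100000); f=(0.243000, 1.412000) → (-0.780560, -0.987040)
0.080000: (-0.780560, -0.987040); f=(0.250030, 1.229373) → (-0.760558, -0.888690)
(x_1(0.16), x_2(0.16)) ≈ (-0.7606, -0.8887)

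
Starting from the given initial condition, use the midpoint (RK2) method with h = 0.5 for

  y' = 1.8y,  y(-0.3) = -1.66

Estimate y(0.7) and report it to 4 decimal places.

Midpoint: k1 = f(x_n, y_n); k2 = f(x_n + h/2, y_n + (h/2)·k1); y_{n+1} = y_n + h·k2.
x=-0.300000, y=-1.660000:
  k1 = f(-0.300000, -1.660000) = -2.988000
  k2 = f(-0.050000, -2.407000) = -4.332600
  y ← -1.660000 + 0.5·(-4.332600) = -3.826300
x=0.200000, y=-3.826300:
  k1 = f(0.200000, -3.826300) = -6.887340
  k2 = f(0.450000, -5.548135) = -9.986643
  y ← -3.826300 + 0.5·(-9.986643) = -8.819622
y(0.7) ≈ -8.8196

-8.8196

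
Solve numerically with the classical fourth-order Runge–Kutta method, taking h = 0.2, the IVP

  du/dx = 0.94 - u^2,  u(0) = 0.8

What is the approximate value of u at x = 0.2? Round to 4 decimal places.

0.8512

RK4: k1 = f(x_n, u_n); k2 = f(x_n + h/2, u_n + (h/2)·k1); k3 = f(x_n + h/2, u_n + (h/2)·k2); k4 = f(x_n + h, u_n + h·k3); u_{n+1} = u_n + (h/6)·(k1 + 2k2 + 2k3 + k4).
x=0.000000, u=0.800000:
  k1 = f(0.000000, 0.800000) = 0.300000
  k2 = f(0.100000, 0.830000) = 0.251100
  k3 = f(0.100000, 0.825110) = 0.259193
  k4 = f(0.200000, 0.851839) = 0.214371
  u ← 0.800000 + (0.2/6)·(k1 + 2k2 + 2k3 + k4) = 0.851165
u(0.2) ≈ 0.8512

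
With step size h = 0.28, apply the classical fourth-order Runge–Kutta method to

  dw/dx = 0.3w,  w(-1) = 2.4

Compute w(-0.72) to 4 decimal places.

2.6103

RK4: k1 = f(x_n, w_n); k2 = f(x_n + h/2, w_n + (h/2)·k1); k3 = f(x_n + h/2, w_n + (h/2)·k2); k4 = f(x_n + h, w_n + h·k3); w_{n+1} = w_n + (h/6)·(k1 + 2k2 + 2k3 + k4).
x=-1.000000, w=2.400000:
  k1 = f(-1.000000, 2.400000) = 0.720000
  k2 = f(-0.860000, 2.500800) = 0.750240
  k3 = f(-0.860000, 2.505034) = 0.751510
  k4 = f(-0.720000, 2.610423) = 0.783127
  w ← 2.400000 + (0.28/6)·(k1 + 2k2 + 2k3 + k4) = 2.610309
w(-0.72) ≈ 2.6103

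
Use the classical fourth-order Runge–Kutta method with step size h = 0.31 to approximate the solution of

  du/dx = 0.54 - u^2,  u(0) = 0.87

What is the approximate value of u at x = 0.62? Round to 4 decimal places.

RK4: k1 = f(x_n, u_n); k2 = f(x_n + h/2, u_n + (h/2)·k1); k3 = f(x_n + h/2, u_n + (h/2)·k2); k4 = f(x_n + h, u_n + h·k3); u_{n+1} = u_n + (h/6)·(k1 + 2k2 + 2k3 + k4).
x=0.000000, u=0.870000:
  k1 = f(0.000000, 0.870000) = -0.216900
  k2 = f(0.155000, 0.836380) = -0.159532
  k3 = f(0.155000, 0.845272) = -0.174486
  k4 = f(0.310000, 0.815909) = -0.125708
  u ← 0.870000 + (0.31/6)·(k1 + 2k2 + 2k3 + k4) = 0.817783
x=0.310000, u=0.817783:
  k1 = f(0.310000, 0.817783) = -0.128770
  k2 = f(0.465000, 0.797824) = -0.096523
  k3 = f(0.465000, 0.802822) = -0.104524
  k4 = f(0.620000, 0.785381) = -0.076823
  u ← 0.817783 + (0.31/6)·(k1 + 2k2 + 2k3 + k4) = 0.786386
u(0.62) ≈ 0.7864

0.7864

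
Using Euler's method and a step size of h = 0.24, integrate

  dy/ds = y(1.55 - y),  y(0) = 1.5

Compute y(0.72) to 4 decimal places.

Euler: y_{n+1} = y_n + h·f(s_n, y_n).
s=0.000000, y=1.500000: f=0.075000 → y ← 1.500000 + 0.24·0.075000 = 1.518000
s=0.240000, y=1.518000: f=0.048576 → y ← 1.518000 + 0.24·0.048576 = 1.529658
s=0.480000, y=1.529658: f=0.031116 → y ← 1.529658 + 0.24·0.031116 = 1.537126
y(0.72) ≈ 1.5371

1.5371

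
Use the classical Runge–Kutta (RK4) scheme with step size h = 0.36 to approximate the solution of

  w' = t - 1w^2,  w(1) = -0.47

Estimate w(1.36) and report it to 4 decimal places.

-0.0810

RK4: k1 = f(t_n, w_n); k2 = f(t_n + h/2, w_n + (h/2)·k1); k3 = f(t_n + h/2, w_n + (h/2)·k2); k4 = f(t_n + h, w_n + h·k3); w_{n+1} = w_n + (h/6)·(k1 + 2k2 + 2k3 + k4).
t=1.000000, w=-0.470000:
  k1 = f(1.000000, -0.470000) = 0.779100
  k2 = f(1.180000, -0.329762) = 1.071257
  k3 = f(1.180000, -0.277174) = 1.103175
  k4 = f(1.360000, -0.072857) = 1.354692
  w ← -0.470000 + (0.36/6)·(k1 + 2k2 + 2k3 + k4) = -0.081041
w(1.36) ≈ -0.0810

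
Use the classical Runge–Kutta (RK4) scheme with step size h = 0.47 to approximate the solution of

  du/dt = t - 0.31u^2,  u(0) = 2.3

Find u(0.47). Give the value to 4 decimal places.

RK4: k1 = f(t_n, u_n); k2 = f(t_n + h/2, u_n + (h/2)·k1); k3 = f(t_n + h/2, u_n + (h/2)·k2); k4 = f(t_n + h, u_n + h·k3); u_{n+1} = u_n + (h/6)·(k1 + 2k2 + 2k3 + k4).
t=0.000000, u=2.300000:
  k1 = f(0.000000, 2.300000) = -1.639900
  k2 = f(0.235000, 1.914623) = -0.901393
  k3 = f(0.235000, 2.088173) = -1.116744
  k4 = f(0.470000, 1.775130) = -0.506837
  u ← 2.300000 + (0.47/6)·(k1 + 2k2 + 2k3 + k4) = 1.815664
u(0.47) ≈ 1.8157

1.8157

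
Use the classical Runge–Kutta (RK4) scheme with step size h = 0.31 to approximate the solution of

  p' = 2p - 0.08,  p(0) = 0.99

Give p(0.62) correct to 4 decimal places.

RK4: k1 = f(s_n, p_n); k2 = f(s_n + h/2, p_n + (h/2)·k1); k3 = f(s_n + h/2, p_n + (h/2)·k2); k4 = f(s_n + h, p_n + h·k3); p_{n+1} = p_n + (h/6)·(k1 + 2k2 + 2k3 + k4).
s=0.000000, p=0.990000:
  k1 = f(0.000000, 0.990000) = 1.900000
  k2 = f(0.155000, 1.284500) = 2.489000
  k3 = f(0.155000, 1.375795) = 2.671590
  k4 = f(0.310000, 1.818193) = 3.556386
  p ← 0.990000 + (0.31/6)·(k1 + 2k2 + 2k3 + k4) = 1.805174
s=0.310000, p=1.805174:
  k1 = f(0.310000, 1.805174) = 3.530348
  k2 = f(0.465000, 2.352378) = 4.624756
  k3 = f(0.465000, 2.522011) = 4.964023
  k4 = f(0.620000, 3.344021) = 6.608043
  p ← 1.805174 + (0.31/6)·(k1 + 2k2 + 2k3 + k4) = 3.319832
p(0.62) ≈ 3.3198

3.3198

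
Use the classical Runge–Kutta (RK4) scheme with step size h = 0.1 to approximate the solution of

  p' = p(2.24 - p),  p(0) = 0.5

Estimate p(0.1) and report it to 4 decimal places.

0.5923

RK4: k1 = f(t_n, p_n); k2 = f(t_n + h/2, p_n + (h/2)·k1); k3 = f(t_n + h/2, p_n + (h/2)·k2); k4 = f(t_n + h, p_n + h·k3); p_{n+1} = p_n + (h/6)·(k1 + 2k2 + 2k3 + k4).
t=0.000000, p=0.500000:
  k1 = f(0.000000, 0.500000) = 0.870000
  k2 = f(0.050000, 0.543500) = 0.922048
  k3 = f(0.050000, 0.546102) = 0.925042
  k4 = f(0.100000, 0.592504) = 0.976148
  p ← 0.500000 + (0.1/6)·(k1 + 2k2 + 2k3 + k4) = 0.592339
p(0.1) ≈ 0.5923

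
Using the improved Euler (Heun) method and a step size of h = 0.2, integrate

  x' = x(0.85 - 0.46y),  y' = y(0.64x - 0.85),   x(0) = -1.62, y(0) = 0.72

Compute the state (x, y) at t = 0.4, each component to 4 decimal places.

-2.0785, 0.3313

Heun on (x,y): k1 = f(t_n, state_n); k2 = f(t_n + h, state_n + h·k1); state_{n+1} = state_n + (h/2)·(k1 + k2).
0.000000: (-1.620000, 0.720000)
  k1 = (-0.840456, -1.358496)
  predictor → (-1.788091, 0.448301)
  k2 = (-1.151140, -0.894081)
  → (-1.819160, 0.494742)
0.200000: (-1.819160, 0.494742)
  k1 = (-1.132279, -0.996541)
  predictor → (-2.045615, 0.295434)
  k2 = (-1.460775, -0.637900)
  → (-2.078465, 0.331298)
(x(0.4), y(0.4)) ≈ (-2.0785, 0.3313)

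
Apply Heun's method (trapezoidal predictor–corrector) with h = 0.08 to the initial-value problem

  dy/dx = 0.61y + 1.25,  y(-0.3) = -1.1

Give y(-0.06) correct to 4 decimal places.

Heun: k1 = f(x_n, y_n); k2 = f(x_n + h, y_n + h·k1); y_{n+1} = y_n + (h/2)·(k1 + k2).
x=-0.300000, y=-1.100000:
  k1 = f(-0.300000, -1.100000) = 0.579000
  k2 = f(-0.220000, -1.053680) = 0.607255
  y ← -1.100000 + (0.08/2)·(0.579000 + 0.607255) = -1.052550
x=-0.220000, y=-1.052550:
  k1 = f(-0.220000, -1.052550) = 0.607945
  k2 = f(-0.140000, -1.003914) = 0.637612
  y ← -1.052550 + (0.08/2)·(0.607945 + 0.637612) = -1.002728
x=-0.140000, y=-1.002728:
  k1 = f(-0.140000, -1.002728) = 0.638336
  k2 = f(-0.060000, -0.951661) = 0.669487
  y ← -1.002728 + (0.08/2)·(0.638336 + 0.669487) = -0.950415
y(-0.06) ≈ -0.9504

-0.9504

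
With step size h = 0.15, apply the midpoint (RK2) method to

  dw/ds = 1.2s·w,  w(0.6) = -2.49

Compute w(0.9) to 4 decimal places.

-3.2541

Midpoint: k1 = f(s_n, w_n); k2 = f(s_n + h/2, w_n + (h/2)·k1); w_{n+1} = w_n + h·k2.
s=0.600000, w=-2.490000:
  k1 = f(0.600000, -2.490000) = -1.792800
  k2 = f(0.675000, -2.624460) = -2.125813
  w ← -2.490000 + 0.15·(-2.125813) = -2.808872
s=0.750000, w=-2.808872:
  k1 = f(0.750000, -2.808872) = -2.527985
  k2 = f(0.825000, -2.998471) = -2.968486
  w ← -2.808872 + 0.15·(-2.968486) = -3.254145
w(0.9) ≈ -3.2541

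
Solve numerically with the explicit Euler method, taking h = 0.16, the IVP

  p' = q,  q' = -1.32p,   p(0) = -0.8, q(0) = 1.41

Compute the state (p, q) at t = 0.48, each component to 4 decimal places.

Euler on (p,q): p_{n+1} = p_n + h·p', q_{n+1} = q_n + h·q'.
0.000000: (-0.800000, 1.410000); f=(1.410000, 1.056000) → (-0.574400, 1.578960)
0.160000: (-0.574400, 1.578960); f=(1.578960, 0.758208) → (-0.321766, 1.700273)
0.320000: (-0.321766, 1.700273); f=(1.700273, 0.424732) → (-0.049723, 1.768230)
(p(0.48), q(0.48)) ≈ (-0.0497, 1.7682)

-0.0497, 1.7682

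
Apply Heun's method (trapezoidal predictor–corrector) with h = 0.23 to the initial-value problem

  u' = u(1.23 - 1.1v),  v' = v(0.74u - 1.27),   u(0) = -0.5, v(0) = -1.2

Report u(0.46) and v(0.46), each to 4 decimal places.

-1.2856, -0.5214

Heun on (u,v): k1 = f(x_n, state_n); k2 = f(x_n + h, state_n + h·k1); state_{n+1} = state_n + (h/2)·(k1 + k2).
0.000000: (-0.500000, -1.200000)
  k1 = (-1.275000, 1.968000)
  predictor → (-0.793250, -0.747360)
  k2 = (-1.627825, 1.387851)
  → (-0.833825, -0.814077)
0.230000: (-0.833825, -0.814077)
  k1 = (-1.772282, 1.536188)
  predictor → (-1.241450, -0.460754)
  k2 = (-2.156186, 1.008439)
  → (-1.285599, -0.521445)
(u(0.46), v(0.46)) ≈ (-1.2856, -0.5214)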